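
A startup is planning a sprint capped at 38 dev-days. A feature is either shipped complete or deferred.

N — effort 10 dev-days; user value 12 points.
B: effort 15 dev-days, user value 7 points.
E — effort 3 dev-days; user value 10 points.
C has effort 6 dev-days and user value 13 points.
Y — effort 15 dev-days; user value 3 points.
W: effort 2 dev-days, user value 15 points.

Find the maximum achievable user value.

57

This is a 0-1 knapsack instance.
Allowing fractional choices, the relaxed optimum would be about 57.4, but features are indivisible.
N + E + C + W: effort 10 + 3 + 6 + 2 = 21 ≤ 38, user value 12 + 10 + 13 + 15 = 50.
N + E + C + Y + W: effort 10 + 3 + 6 + 15 + 2 = 36 ≤ 38, user value 12 + 10 + 13 + 3 + 15 = 53.
N + B + E + C + W: effort 10 + 15 + 3 + 6 + 2 = 36 ≤ 38, user value 12 + 7 + 10 + 13 + 15 = 57.
Best is N, B, E, C, and W with total user value 57.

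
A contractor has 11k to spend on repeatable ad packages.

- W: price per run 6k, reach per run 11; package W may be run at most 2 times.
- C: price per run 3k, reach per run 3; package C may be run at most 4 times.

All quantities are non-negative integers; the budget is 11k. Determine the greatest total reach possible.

14

This is a bounded integer knapsack.
1×W and 1×C: price 9 ≤ 11, reach 1·11 + 1·3 = 14.
1×W: price 6 ≤ 11, reach 1·11 = 11.
Best is 14.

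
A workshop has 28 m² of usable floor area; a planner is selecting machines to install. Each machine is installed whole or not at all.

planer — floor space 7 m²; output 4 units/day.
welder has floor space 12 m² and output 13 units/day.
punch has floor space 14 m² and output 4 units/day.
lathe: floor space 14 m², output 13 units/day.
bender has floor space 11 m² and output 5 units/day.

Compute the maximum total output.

26

Treat it as a binary knapsack problem.
Allowing fractional choices, the relaxed optimum would be about 27.1, but machines are indivisible.
lathe + bender: floor space 14 + 11 = 25 ≤ 28, output 13 + 5 = 18.
welder + bender: floor space 12 + 11 = 23 ≤ 28, output 13 + 5 = 18.
welder + lathe: floor space 12 + 14 = 26 ≤ 28, output 13 + 13 = 26.
Best is welder and lathe with total output 26.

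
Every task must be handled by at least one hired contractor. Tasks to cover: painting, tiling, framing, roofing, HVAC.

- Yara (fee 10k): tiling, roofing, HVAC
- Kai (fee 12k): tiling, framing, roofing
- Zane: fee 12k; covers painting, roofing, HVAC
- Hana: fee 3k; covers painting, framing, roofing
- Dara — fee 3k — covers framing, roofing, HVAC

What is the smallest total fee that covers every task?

13

This is a weighted set-cover instance.
Choose Yara and Hana: together they cover painting, tiling, framing, roofing, HVAC — every task.
Total fee: 10 + 3 = 13.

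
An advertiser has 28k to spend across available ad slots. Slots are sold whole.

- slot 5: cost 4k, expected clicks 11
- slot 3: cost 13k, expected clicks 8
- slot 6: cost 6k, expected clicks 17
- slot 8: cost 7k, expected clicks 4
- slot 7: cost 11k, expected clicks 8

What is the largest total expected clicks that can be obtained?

40

Allowing fractional choices, the relaxed optimum would be about 40.3, but ad slots are indivisible.
slot 5 + slot 3 + slot 6: cost 4 + 13 + 6 = 23 ≤ 28, expected clicks 11 + 8 + 17 = 36.
slot 5 + slot 6 + slot 7: cost 4 + 6 + 11 = 21 ≤ 28, expected clicks 11 + 17 + 8 = 36.
slot 5 + slot 6 + slot 8 + slot 7: cost 4 + 6 + 7 + 11 = 28 ≤ 28, expected clicks 11 + 17 + 4 + 8 = 40.
Best is slot 5, slot 6, slot 8, and slot 7 with total expected clicks 40.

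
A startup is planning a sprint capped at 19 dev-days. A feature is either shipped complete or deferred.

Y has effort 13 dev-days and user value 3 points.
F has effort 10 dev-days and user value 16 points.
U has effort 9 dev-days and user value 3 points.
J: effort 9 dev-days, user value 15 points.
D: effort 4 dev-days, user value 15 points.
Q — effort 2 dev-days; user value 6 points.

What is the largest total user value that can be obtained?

37

Treat it as a binary knapsack problem.
Allowing fractional choices, the relaxed optimum would be about 42.4, but features are indivisible.
F + D: effort 10 + 4 = 14 ≤ 19, user value 16 + 15 = 31.
J + D + Q: effort 9 + 4 + 2 = 15 ≤ 19, user value 15 + 15 + 6 = 36.
F + D + Q: effort 10 + 4 + 2 = 16 ≤ 19, user value 16 + 15 + 6 = 37.
Best is F, D, and Q with total user value 37.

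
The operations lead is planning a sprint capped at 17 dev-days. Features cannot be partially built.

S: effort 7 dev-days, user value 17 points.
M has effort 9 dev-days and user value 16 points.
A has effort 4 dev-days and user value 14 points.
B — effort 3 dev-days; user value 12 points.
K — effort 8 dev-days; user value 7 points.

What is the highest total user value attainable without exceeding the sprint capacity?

M + A + B: effort 9 + 4 + 3 = 16 ≤ 17, user value 16 + 14 + 12 = 42.
A + B + K: effort 4 + 3 + 8 = 15 ≤ 17, user value 14 + 12 + 7 = 33.
S + A + B: effort 7 + 4 + 3 = 14 ≤ 17, user value 17 + 14 + 12 = 43.
Best is S, A, and B with total user value 43.

43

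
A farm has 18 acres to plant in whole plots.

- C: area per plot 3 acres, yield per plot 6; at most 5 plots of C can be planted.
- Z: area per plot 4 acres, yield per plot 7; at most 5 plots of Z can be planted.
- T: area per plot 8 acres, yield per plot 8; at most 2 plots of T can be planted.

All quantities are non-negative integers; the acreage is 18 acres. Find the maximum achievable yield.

33

This is a bounded integer knapsack.
2×C and 3×Z: area 18 ≤ 18, yield 2·6 + 3·7 = 33.
3×C and 2×Z: area 17 ≤ 18, yield 3·6 + 2·7 = 32.
Best is 33.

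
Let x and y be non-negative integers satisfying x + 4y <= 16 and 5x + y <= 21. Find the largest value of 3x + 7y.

Relaxing integrality, the LP optimum is 32.47 at (x,y) = (3.58, 3.11), which is not an integer point.
(x,y)=(3,3): 1·3+4·3=15≤16, 5·3+1·3=18≤21, objective 30.
(x,y)=(2,3): 1·2+4·3=14≤16, 5·2+1·3=13≤21, objective 27.
(x,y)=(3,2): 1·3+4·2=11≤16, 5·3+1·2=17≤21, objective 23.
(x,y)=(2,2): 1·2+4·2=10≤16, 5·2+1·2=12≤21, objective 20.
The best lattice point is (3,3), giving 30.

30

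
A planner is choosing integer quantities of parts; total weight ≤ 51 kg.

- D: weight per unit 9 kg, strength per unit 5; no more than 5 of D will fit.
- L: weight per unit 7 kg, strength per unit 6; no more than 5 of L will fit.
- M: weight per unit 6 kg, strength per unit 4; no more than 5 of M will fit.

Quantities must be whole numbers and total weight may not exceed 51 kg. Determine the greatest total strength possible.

39

This is a bounded integer knapsack.
Take 1×D, 5×L, and 1×M: weight 50 ≤ 51, strength 1·5 + 5·6 + 1·4 = 39.
L has the best ratio (6/7) and is taken to its limit of 5; remaining capacity is filled optimally with the others.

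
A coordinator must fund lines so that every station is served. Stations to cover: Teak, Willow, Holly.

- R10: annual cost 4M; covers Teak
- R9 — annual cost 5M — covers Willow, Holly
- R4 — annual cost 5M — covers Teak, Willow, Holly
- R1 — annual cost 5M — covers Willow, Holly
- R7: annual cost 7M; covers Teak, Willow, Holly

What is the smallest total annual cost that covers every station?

5

R4 alone covers Teak, Willow, Holly — every station.
Total annual cost: 5.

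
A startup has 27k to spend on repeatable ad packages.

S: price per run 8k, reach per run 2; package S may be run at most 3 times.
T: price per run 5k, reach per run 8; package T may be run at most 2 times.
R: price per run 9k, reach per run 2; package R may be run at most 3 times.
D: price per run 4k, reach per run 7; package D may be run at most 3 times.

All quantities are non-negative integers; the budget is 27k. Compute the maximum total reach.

2×T and 3×D: price 22 ≤ 27, reach 2·8 + 3·7 = 37.
2×T, 1×R, and 2×D: price 27 ≤ 27, reach 2·8 + 1·2 + 2·7 = 32.
Best is 37.

37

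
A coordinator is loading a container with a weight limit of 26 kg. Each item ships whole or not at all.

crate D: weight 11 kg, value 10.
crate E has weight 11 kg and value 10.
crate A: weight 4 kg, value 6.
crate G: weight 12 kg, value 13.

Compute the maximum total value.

Allowing fractional choices, the relaxed optimum would be about 28.1, but items are indivisible.
crate D + crate G: weight 11 + 12 = 23 ≤ 26, value 10 + 13 = 23.
crate E + crate G: weight 11 + 12 = 23 ≤ 26, value 10 + 13 = 23.
crate D + crate E + crate A: weight 11 + 11 + 4 = 26 ≤ 26, value 10 + 10 + 6 = 26.
Best is crate D, crate E, and crate A with total value 26.

26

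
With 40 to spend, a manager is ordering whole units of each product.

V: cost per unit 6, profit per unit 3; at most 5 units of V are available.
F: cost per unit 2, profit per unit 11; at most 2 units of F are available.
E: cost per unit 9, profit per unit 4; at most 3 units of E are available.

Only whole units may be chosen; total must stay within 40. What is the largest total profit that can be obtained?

This is a bounded integer knapsack.
3×V, 2×F, and 2×E: cost 40 ≤ 40, profit 3·3 + 2·11 + 2·4 = 39.
4×V, 2×F, and 1×E: cost 37 ≤ 40, profit 4·3 + 2·11 + 1·4 = 38.
Best is 39.

39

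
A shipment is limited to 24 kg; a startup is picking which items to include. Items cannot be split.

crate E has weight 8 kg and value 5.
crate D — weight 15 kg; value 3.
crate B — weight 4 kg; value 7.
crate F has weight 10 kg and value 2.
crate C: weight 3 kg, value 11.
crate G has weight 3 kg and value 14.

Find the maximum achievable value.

Allowing fractional choices, the relaxed optimum would be about 38.2, but items are indivisible.
crate E + crate B + crate C + crate G: weight 8 + 4 + 3 + 3 = 18 ≤ 24, value 5 + 7 + 11 + 14 = 37.
crate B + crate F + crate C + crate G: weight 4 + 10 + 3 + 3 = 20 ≤ 24, value 7 + 2 + 11 + 14 = 34.
Best is crate E, crate B, crate C, and crate G with total value 37.

37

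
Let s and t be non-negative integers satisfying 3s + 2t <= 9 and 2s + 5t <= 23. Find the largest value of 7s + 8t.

32

(s,t)=(0,4): 3·0+2·4=8≤9, 2·0+5·4=20≤23, objective 32.
(s,t)=(1,3): 3·1+2·3=9≤9, 2·1+5·3=17≤23, objective 31.
(s,t)=(0,3): 3·0+2·3=6≤9, 2·0+5·3=15≤23, objective 24.
No feasible integer point exceeds 32.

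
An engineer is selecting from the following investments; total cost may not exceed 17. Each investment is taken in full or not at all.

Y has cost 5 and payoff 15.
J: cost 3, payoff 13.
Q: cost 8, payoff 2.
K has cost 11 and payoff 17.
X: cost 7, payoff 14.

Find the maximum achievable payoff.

42

Allowing fractional choices, the relaxed optimum would be about 45.1, but investments are indivisible.
Y + J + X: cost 5 + 3 + 7 = 15 ≤ 17, payoff 15 + 13 + 14 = 42.
Y + K: cost 5 + 11 = 16 ≤ 17, payoff 15 + 17 = 32.
Best is Y, J, and X with total payoff 42.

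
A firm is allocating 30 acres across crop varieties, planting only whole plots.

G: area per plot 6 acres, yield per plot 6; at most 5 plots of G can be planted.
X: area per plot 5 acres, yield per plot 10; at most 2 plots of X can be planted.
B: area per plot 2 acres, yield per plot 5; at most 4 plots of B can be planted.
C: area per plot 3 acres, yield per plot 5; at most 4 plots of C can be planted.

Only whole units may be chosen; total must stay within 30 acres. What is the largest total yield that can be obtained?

60

B has the best ratio (5/2); taking only B gives at most 4×5 = 20 (stopped by the supply cap of 4).
Mixing does better — 2×X, 4×B, and 4×C: area 30 ≤ 30, yield 2·10 + 4·5 + 4·5 = 60.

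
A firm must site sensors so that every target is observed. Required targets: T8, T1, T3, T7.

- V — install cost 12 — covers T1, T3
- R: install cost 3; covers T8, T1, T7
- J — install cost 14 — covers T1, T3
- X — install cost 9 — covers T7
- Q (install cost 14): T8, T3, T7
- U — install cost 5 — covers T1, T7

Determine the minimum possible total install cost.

15

This is a weighted set-cover instance.
Choose V and R: together they cover T8, T1, T3, T7 — every target.
Total install cost: 12 + 3 = 15.
No cover costs less than 15.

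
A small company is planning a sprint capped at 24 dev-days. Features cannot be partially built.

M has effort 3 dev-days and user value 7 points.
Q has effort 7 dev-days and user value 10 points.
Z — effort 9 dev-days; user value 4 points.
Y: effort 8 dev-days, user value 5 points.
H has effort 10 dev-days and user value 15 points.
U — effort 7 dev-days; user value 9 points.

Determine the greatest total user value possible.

Allowing fractional choices, the relaxed optimum would be about 37.1, but features are indivisible.
M + Q + H: effort 3 + 7 + 10 = 20 ≤ 24, user value 7 + 10 + 15 = 32.
M + H + U: effort 3 + 10 + 7 = 20 ≤ 24, user value 7 + 15 + 9 = 31.
Q + H + U: effort 7 + 10 + 7 = 24 ≤ 24, user value 10 + 15 + 9 = 34.
Best is Q, H, and U with total user value 34.

34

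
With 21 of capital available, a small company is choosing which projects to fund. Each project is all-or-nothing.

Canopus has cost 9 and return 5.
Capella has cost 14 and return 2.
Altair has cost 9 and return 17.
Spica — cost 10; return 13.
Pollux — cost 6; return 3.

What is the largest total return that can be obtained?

30

Allowing fractional choices, the relaxed optimum would be about 31.1, but projects are indivisible.
Altair + Spica: cost 9 + 10 = 19 ≤ 21, return 17 + 13 = 30.
Canopus + Altair: cost 9 + 9 = 18 ≤ 21, return 5 + 17 = 22.
Best is Altair and Spica with total return 30.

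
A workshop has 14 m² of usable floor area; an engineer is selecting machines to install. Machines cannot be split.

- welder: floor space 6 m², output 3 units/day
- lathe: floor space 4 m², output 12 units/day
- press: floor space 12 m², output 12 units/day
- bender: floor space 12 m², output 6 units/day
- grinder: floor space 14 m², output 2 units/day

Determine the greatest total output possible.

Take welder and lathe: floor space 6 + 4 = 10 ≤ 14, output 3 + 12 = 15.
No other feasible combination does better.

15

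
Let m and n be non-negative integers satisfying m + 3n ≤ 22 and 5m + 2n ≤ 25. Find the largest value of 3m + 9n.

66

(m,n)=(1,7) is feasible, giving 66.
(m,n)=(0,7) is feasible, giving 63.
(m,n)=(2,6) is feasible, giving 60.
Maximum is 66 at (m,n)=(1,7).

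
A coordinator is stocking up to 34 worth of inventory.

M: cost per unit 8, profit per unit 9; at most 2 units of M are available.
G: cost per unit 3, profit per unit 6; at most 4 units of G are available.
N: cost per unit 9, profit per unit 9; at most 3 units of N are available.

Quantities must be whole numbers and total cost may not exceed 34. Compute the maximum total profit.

45

G has the best ratio (6/3); taking only G gives at most 4×6 = 24 (stopped by the supply cap of 4).
Mixing does better — 2×M, 3×G, and 1×N: cost 34 ≤ 34, profit 2·9 + 3·6 + 1·9 = 45.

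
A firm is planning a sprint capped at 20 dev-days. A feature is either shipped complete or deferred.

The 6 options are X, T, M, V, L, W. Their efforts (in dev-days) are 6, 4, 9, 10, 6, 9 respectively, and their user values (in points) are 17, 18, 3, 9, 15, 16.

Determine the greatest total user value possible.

51

This is an integer program with binary decision variables.
Allowing fractional choices, the relaxed optimum would be about 57.1, but features are indivisible.
X + T + W: effort 6 + 4 + 9 = 19 ≤ 20, user value 17 + 18 + 16 = 51.
X + T + L: effort 6 + 4 + 6 = 16 ≤ 20, user value 17 + 18 + 15 = 50.
Best is X, T, and W with total user value 51.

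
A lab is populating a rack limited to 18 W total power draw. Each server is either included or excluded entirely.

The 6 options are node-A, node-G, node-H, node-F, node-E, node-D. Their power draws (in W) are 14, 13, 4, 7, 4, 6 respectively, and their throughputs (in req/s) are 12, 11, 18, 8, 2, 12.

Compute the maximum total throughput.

Allowing fractional choices, the relaxed optimum would be about 38.9, but servers are indivisible.
node-H + node-E + node-D: power draw 4 + 4 + 6 = 14 ≤ 18, throughput 18 + 2 + 12 = 32.
node-H + node-F + node-D: power draw 4 + 7 + 6 = 17 ≤ 18, throughput 18 + 8 + 12 = 38.
Best is node-H, node-F, and node-D with total throughput 38.

38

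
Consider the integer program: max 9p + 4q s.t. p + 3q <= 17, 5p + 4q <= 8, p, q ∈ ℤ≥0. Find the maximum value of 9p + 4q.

9

(p,q)=(1,0): 1·1+3·0=1≤17, 5·1+4·0=5≤8, objective 9.
(p,q)=(0,1): 1·0+3·1=3≤17, 5·0+4·1=4≤8, objective 4.
(p,q)=(0,0): 1·0+3·0=0≤17, 5·0+4·0=0≤8, objective 0.
Maximum is 9 at (p,q)=(1,0).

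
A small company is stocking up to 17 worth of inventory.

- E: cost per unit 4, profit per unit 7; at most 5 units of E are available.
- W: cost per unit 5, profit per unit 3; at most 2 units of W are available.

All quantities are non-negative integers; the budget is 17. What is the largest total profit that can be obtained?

This is a bounded integer knapsack.
Take 4×E: cost 16 ≤ 17, profit 4·7 = 28.
No other integer combination yields more.

28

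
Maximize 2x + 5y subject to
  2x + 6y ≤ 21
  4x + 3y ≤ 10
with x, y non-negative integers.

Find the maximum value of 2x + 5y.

The continuous relaxation peaks at (0, 3.33) with value 16.67; rounding to a feasible lattice point costs some objective.
(x,y)=(0,3): 2·0+6·3=18≤21, 4·0+3·3=9≤10, objective 15.
(x,y)=(1,2): 2·1+6·2=14≤21, 4·1+3·2=10≤10, objective 12.
(x,y)=(0,2): 2·0+6·2=12≤21, 4·0+3·2=6≤10, objective 10.
Maximum is 15 at (x,y)=(0,3).

15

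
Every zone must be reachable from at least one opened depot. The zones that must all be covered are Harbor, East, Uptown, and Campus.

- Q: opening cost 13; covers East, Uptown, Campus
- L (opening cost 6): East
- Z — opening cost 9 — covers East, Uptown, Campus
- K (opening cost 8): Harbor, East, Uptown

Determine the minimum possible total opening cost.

17

This is an integer covering problem.
Choose Z and K: together they cover Harbor, East, Uptown, Campus — every zone.
Total opening cost: 9 + 8 = 17.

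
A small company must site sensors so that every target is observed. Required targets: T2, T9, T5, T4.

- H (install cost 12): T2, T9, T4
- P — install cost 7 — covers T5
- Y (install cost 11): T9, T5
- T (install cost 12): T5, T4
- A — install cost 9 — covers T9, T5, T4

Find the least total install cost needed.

19

The greedy cost-per-new-target heuristic would pick A and H for 21, but a cheaper cover exists.
Choose H and P: together they cover T2, T9, T5, T4 — every target.
Total install cost: 12 + 7 = 19.
No cover costs less than 19.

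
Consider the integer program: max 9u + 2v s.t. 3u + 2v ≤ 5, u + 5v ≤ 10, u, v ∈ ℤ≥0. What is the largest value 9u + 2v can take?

Relaxing integrality, the LP optimum is 15.00 at (u,v) = (1.67, 0), which is not an integer point.
(u,v)=(1,1): 3·1+2·1=5≤5, 1·1+5·1=6≤10, objective 11.
(u,v)=(1,0): 3·1+2·0=3≤5, 1·1+5·0=1≤10, objective 9.
(u,v)=(0,2): 3·0+2·2=4≤5, 1·0+5·2=10≤10, objective 4.
Maximum is 11 at (u,v)=(1,1).

11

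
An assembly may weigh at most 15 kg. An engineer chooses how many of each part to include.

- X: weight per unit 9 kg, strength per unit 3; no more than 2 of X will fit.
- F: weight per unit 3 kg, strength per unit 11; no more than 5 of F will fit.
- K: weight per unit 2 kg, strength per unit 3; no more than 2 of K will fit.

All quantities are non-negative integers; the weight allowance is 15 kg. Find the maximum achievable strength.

This is a bounded integer knapsack.
Take 5×F: weight 15 ≤ 15, strength 5·11 = 55.
F has the best ratio (11/3) and is taken to its limit of 5; remaining capacity is filled optimally with the others.

55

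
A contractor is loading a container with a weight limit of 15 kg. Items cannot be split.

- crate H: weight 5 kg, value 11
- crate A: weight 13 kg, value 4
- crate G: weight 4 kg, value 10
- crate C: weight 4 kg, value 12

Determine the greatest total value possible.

33

crate H + crate C: weight 5 + 4 = 9 ≤ 15, value 11 + 12 = 23.
crate H + crate G + crate C: weight 5 + 4 + 4 = 13 ≤ 15, value 11 + 10 + 12 = 33.
Best is crate H, crate G, and crate C with total value 33.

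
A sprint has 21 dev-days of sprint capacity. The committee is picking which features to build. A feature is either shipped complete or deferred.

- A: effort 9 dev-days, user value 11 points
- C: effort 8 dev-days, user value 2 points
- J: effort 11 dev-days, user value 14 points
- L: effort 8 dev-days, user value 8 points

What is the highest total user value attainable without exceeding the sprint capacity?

25

Take A and J: effort 9 + 11 = 20 ≤ 21, user value 11 + 14 = 25.
No other feasible combination does better.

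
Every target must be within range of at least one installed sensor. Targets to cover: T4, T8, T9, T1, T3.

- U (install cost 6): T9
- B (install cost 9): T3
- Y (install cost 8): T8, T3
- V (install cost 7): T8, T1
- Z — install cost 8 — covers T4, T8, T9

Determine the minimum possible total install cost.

23

Choose Y, V, and Z: together they cover T4, T8, T9, T1, T3 — every target.
Total install cost: 8 + 7 + 8 = 23.
No cover costs less than 23.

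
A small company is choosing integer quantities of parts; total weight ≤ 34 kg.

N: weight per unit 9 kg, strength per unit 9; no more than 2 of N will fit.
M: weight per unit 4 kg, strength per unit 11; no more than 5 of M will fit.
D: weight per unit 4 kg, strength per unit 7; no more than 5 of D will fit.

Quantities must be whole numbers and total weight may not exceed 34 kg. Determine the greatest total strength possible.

M has the best ratio (11/4); taking only M gives at most 5×11 = 55 (stopped by the supply cap of 5).
Mixing does better — 5×M and 3×D: weight 32 ≤ 34, strength 5·11 + 3·7 = 76.

76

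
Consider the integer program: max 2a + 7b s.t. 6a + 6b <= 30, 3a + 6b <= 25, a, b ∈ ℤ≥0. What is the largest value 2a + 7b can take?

28

(a,b)=(0,4): 6·0+6·4=24≤30, 3·0+6·4=24≤25, objective 28.
(a,b)=(1,3): 6·1+6·3=24≤30, 3·1+6·3=21≤25, objective 23.
(a,b)=(0,3): 6·0+6·3=18≤30, 3·0+6·3=18≤25, objective 21.
Maximum is 28 at (a,b)=(0,4).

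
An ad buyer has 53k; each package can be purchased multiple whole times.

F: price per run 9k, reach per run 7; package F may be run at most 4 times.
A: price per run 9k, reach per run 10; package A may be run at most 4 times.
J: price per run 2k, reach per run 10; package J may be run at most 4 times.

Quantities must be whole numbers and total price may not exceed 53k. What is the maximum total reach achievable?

87

J has the best ratio (10/2); taking only J gives at most 4×10 = 40 (stopped by the supply cap of 4).
Mixing does better — 1×F, 4×A, and 4×J: price 53 ≤ 53, reach 1·7 + 4·10 + 4·10 = 87.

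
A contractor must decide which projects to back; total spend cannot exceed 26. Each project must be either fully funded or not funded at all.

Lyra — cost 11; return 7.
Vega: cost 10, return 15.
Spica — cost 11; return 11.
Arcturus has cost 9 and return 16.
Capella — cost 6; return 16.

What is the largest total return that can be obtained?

47

Treat it as a binary knapsack problem.
Allowing fractional choices, the relaxed optimum would be about 48.0, but projects are indivisible.
Vega + Arcturus + Capella: cost 10 + 9 + 6 = 25 ≤ 26, return 15 + 16 + 16 = 47.
Spica + Arcturus + Capella: cost 11 + 9 + 6 = 26 ≤ 26, return 11 + 16 + 16 = 43.
Best is Vega, Arcturus, and Capella with total return 47.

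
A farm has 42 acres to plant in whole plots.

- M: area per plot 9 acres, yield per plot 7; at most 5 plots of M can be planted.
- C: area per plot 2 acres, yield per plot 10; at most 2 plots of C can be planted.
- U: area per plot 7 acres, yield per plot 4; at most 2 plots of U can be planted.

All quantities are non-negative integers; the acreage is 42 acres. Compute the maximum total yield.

48

C has the best ratio (10/2); taking only C gives at most 2×10 = 20 (stopped by the supply cap of 2).
Mixing does better — 4×M and 2×C: area 40 ≤ 42, yield 4·7 + 2·10 = 48.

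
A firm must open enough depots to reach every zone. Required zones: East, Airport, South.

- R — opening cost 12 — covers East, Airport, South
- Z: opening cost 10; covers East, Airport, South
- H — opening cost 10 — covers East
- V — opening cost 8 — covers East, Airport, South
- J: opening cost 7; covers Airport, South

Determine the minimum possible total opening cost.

8

V alone covers East, Airport, South — every zone.
Total opening cost: 8.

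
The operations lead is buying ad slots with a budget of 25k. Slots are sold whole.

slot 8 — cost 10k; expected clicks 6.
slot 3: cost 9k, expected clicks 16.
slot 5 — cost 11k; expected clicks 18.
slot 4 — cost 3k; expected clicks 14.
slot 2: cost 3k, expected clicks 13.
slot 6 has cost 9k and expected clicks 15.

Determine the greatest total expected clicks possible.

58

Allowing fractional choices, the relaxed optimum would be about 59.6, but ad slots are indivisible.
slot 3 + slot 5 + slot 4: cost 9 + 11 + 3 = 23 ≤ 25, expected clicks 16 + 18 + 14 = 48.
slot 3 + slot 4 + slot 2 + slot 6: cost 9 + 3 + 3 + 9 = 24 ≤ 25, expected clicks 16 + 14 + 13 + 15 = 58.
slot 8 + slot 3 + slot 4 + slot 2: cost 10 + 9 + 3 + 3 = 25 ≤ 25, expected clicks 6 + 16 + 14 + 13 = 49.
Best is slot 3, slot 4, slot 2, and slot 6 with total expected clicks 58.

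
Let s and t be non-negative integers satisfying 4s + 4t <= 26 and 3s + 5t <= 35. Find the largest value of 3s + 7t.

(s,t)=(0,6): 4·0+4·6=24≤26, 3·0+5·6=30≤35, objective 42.
(s,t)=(1,5): 4·1+4·5=24≤26, 3·1+5·5=28≤35, objective 38.
(s,t)=(0,5): 4·0+4·5=20≤26, 3·0+5·5=25≤35, objective 35.
Maximum is 42 at (s,t)=(0,6).

42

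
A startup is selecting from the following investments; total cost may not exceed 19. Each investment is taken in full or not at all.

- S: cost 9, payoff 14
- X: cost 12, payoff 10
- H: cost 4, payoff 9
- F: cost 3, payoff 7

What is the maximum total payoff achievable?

30

This is an integer program with binary decision variables.
Allowing fractional choices, the relaxed optimum would be about 32.5, but investments are indivisible.
X + H + F: cost 12 + 4 + 3 = 19 ≤ 19, payoff 10 + 9 + 7 = 26.
S + H + F: cost 9 + 4 + 3 = 16 ≤ 19, payoff 14 + 9 + 7 = 30.
S + H: cost 9 + 4 = 13 ≤ 19, payoff 14 + 9 = 23.
Best is S, H, and F with total payoff 30.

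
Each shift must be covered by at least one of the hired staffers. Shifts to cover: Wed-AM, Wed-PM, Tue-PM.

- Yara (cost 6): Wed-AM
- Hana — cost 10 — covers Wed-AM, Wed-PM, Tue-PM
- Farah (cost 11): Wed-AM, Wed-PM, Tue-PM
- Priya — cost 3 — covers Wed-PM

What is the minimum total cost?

The greedy cost-per-new-shift heuristic would pick Priya and Hana for 13, but a cheaper cover exists.
Hana alone covers Wed-AM, Wed-PM, Tue-PM — every shift.
Total cost: 10.
No cover costs less than 10.

10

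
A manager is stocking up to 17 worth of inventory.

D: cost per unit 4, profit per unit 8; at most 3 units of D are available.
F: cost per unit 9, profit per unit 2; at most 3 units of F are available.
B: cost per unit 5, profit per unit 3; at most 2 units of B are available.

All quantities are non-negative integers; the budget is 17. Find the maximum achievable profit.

27

D has the best ratio (8/4); taking only D gives at most 3×8 = 24 (stopped by the supply cap of 3).
Mixing does better — 3×D and 1×B: cost 17 ≤ 17, profit 3·8 + 1·3 = 27.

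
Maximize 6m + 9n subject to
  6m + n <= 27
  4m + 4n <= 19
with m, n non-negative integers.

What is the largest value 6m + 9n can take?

(m,n)=(0,4): 6·0+1·4=4≤27, 4·0+4·4=16≤19, objective 36.
(m,n)=(1,3): 6·1+1·3=9≤27, 4·1+4·3=16≤19, objective 33.
Maximum is 36 at (m,n)=(0,4).

36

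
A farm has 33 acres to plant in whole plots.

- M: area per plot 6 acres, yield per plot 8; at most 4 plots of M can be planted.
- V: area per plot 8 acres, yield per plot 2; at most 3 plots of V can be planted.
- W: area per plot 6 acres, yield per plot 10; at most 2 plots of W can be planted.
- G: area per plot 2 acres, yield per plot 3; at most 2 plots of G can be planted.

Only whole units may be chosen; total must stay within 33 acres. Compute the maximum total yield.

47

3×M, 2×W, and 1×G: area 32 ≤ 33, yield 3·8 + 2·10 + 1·3 = 47.
4×M, 1×W, and 1×G: area 32 ≤ 33, yield 4·8 + 1·10 + 1·3 = 45.
Best is 47.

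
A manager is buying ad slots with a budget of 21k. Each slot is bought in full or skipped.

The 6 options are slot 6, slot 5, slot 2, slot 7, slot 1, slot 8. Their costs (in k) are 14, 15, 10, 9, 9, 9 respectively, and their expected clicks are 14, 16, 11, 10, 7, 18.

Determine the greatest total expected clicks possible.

29

Take slot 2 and slot 8: cost 10 + 9 = 19 ≤ 21, expected clicks 11 + 18 = 29.
No other feasible combination does better.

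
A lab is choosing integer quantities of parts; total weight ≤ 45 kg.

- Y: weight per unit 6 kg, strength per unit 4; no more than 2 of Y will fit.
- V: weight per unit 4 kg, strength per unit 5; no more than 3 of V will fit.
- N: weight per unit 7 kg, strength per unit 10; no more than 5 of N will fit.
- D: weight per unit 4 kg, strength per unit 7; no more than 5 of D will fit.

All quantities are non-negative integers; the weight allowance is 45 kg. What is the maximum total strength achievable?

70

D has the best ratio (7/4); taking only D gives at most 5×7 = 35 (stopped by the supply cap of 5).
Mixing does better — 1×V, 3×N, and 5×D: weight 45 ≤ 45, strength 1·5 + 3·10 + 5·7 = 70.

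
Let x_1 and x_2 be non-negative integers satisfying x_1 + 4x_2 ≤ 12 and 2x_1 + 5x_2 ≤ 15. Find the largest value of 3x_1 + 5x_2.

21

The continuous relaxation peaks at (7.5, 0) with value 22.50; rounding to a feasible lattice point costs some objective.
(x_1,x_2)=(7,0): 1·7+4·0=7≤12, 2·7+5·0=14≤15, objective 21.
(x_1,x_2)=(6,0): 1·6+4·0=6≤12, 2·6+5·0=12≤15, objective 18.
The best lattice point is (7,0), giving 21.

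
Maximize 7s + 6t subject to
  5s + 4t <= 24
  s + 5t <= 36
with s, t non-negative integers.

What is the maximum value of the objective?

(s,t)=(0,6): 5·0+4·6=24≤24, 1·0+5·6=30≤36, objective 36.
(s,t)=(0,5): 5·0+4·5=20≤24, 1·0+5·5=25≤36, objective 30.
Maximum is 36 at (s,t)=(0,6).

36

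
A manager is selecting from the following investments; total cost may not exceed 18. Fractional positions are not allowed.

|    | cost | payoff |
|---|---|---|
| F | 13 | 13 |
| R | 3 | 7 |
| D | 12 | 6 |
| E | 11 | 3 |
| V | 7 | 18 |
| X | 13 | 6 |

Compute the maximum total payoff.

25

Take R and V: cost 3 + 7 = 10 ≤ 18, payoff 7 + 18 = 25.
No other feasible combination does better.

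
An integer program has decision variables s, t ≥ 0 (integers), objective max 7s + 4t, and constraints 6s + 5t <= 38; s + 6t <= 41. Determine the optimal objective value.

Relaxing integrality, the LP optimum is 44.33 at (s,t) = (6.33, 0), which is not an integer point.
(s,t)=(6,0): 6·6+5·0=36≤38, 1·6+6·0=6≤41, objective 42.
(s,t)=(5,1): 6·5+5·1=35≤38, 1·5+6·1=11≤41, objective 39.
(s,t)=(5,0): 6·5+5·0=30≤38, 1·5+6·0=5≤41, objective 35.
No feasible integer point exceeds 42.

42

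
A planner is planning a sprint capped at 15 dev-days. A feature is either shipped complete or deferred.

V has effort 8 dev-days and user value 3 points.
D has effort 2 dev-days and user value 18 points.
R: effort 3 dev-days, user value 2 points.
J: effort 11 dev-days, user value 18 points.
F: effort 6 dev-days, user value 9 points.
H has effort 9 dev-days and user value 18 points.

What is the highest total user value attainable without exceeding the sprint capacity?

Treat it as a binary knapsack problem.
Allowing fractional choices, the relaxed optimum would be about 42.5, but features are indivisible.
D + R + H: effort 2 + 3 + 9 = 14 ≤ 15, user value 18 + 2 + 18 = 38.
D + H: effort 2 + 9 = 11 ≤ 15, user value 18 + 18 = 36.
D + J: effort 2 + 11 = 13 ≤ 15, user value 18 + 18 = 36.
Best is D, R, and H with total user value 38.

38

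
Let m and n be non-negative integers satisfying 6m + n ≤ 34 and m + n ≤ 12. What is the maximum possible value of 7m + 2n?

Relaxing integrality, the LP optimum is 46.00 at (m,n) = (4.4, 7.6), which is not an integer point.
(m,n)=(4,8) is feasible, giving 44.
(m,n)=(4,7) is feasible, giving 42.
(m,n)=(4,6) is feasible, giving 40.
(m,n)=(3,9) is feasible, giving 39.
Maximum is 44 at (m,n)=(4,8).

44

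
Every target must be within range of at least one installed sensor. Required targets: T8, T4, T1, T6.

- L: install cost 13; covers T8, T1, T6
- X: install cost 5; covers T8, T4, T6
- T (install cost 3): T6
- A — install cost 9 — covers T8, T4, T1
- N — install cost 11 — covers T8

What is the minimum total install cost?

12

This is a weighted set-cover instance.
The greedy cost-per-new-target heuristic would pick X and A for 14, but a cheaper cover exists.
Choose T and A: together they cover T8, T4, T1, T6 — every target.
Total install cost: 3 + 9 = 12.
No cover costs less than 12.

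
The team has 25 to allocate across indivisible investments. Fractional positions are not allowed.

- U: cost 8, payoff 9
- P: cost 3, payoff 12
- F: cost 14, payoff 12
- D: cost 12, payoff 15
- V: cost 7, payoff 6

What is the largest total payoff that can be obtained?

Take U, P, and D: cost 8 + 3 + 12 = 23 ≤ 25, payoff 9 + 12 + 15 = 36.
No other feasible combination does better.

36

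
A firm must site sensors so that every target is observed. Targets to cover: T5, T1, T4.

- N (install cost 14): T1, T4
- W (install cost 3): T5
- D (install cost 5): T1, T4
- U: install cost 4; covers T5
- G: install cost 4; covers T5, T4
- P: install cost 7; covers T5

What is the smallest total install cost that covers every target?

This is an integer covering problem.
Choose W and D: together they cover T5, T1, T4 — every target.
Total install cost: 3 + 5 = 8.

8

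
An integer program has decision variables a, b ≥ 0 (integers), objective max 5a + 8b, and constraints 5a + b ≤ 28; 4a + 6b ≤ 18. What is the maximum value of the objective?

24

(a,b)=(0,3): 5·0+1·3=3≤28, 4·0+6·3=18≤18, objective 24.
(a,b)=(1,2): 5·1+1·2=7≤28, 4·1+6·2=16≤18, objective 21.
(a,b)=(0,2): 5·0+1·2=2≤28, 4·0+6·2=12≤18, objective 16.
No feasible integer point exceeds 24.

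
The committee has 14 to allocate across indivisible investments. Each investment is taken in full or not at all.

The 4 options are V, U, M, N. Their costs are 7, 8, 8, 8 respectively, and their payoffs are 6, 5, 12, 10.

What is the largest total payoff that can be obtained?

V: cost 7 ≤ 14, payoff 6.
N: cost 8 ≤ 14, payoff 10.
M: cost 8 ≤ 14, payoff 12.
Best is M with total payoff 12.

12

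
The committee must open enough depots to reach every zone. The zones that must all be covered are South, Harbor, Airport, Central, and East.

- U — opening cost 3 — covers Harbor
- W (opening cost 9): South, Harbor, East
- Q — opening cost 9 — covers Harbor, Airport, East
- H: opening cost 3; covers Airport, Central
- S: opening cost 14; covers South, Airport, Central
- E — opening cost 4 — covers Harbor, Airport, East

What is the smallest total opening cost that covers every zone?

The greedy cost-per-new-zone heuristic would pick E, H, and W for 16, but a cheaper cover exists.
Choose W and H: together they cover South, Harbor, Airport, Central, East — every zone.
Total opening cost: 9 + 3 = 12.
No cover costs less than 12.

12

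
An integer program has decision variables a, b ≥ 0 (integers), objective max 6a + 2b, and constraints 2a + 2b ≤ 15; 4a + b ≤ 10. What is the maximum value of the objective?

18

Relaxing integrality, the LP optimum is 18.33 at (a,b) = (0.833, 6.67), which is not an integer point.
(a,b)=(1,6): 2·1+2·6=14≤15, 4·1+1·6=10≤10, objective 18.
(a,b)=(1,5): 2·1+2·5=12≤15, 4·1+1·5=9≤10, objective 16.
(a,b)=(0,7): 2·0+2·7=14≤15, 4·0+1·7=7≤10, objective 14.
Maximum is 18 at (a,b)=(1,6).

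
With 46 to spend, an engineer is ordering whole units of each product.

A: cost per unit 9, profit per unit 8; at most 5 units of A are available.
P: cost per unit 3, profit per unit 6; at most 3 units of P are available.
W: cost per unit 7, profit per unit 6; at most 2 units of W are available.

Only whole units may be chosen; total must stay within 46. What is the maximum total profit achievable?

50

P has the best ratio (6/3); taking only P gives at most 3×6 = 18 (stopped by the supply cap of 3).
Mixing does better — 4×A and 3×P: cost 45 ≤ 46, profit 4·8 + 3·6 = 50.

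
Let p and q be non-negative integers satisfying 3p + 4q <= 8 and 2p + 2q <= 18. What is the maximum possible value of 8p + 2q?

The continuous relaxation peaks at (2.67, 0) with value 21.33; rounding to a feasible lattice point costs some objective.
(p,q)=(2,0): 3·2+4·0=6≤8, 2·2+2·0=4≤18, objective 16.
(p,q)=(1,1): 3·1+4·1=7≤8, 2·1+2·1=4≤18, objective 10.
(p,q)=(1,0): 3·1+4·0=3≤8, 2·1+2·0=2≤18, objective 8.
The best lattice point is (2,0), giving 16.

16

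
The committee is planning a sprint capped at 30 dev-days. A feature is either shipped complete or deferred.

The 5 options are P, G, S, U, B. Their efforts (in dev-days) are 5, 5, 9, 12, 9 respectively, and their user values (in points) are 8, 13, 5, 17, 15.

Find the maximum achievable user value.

Allowing fractional choices, the relaxed optimum would be about 51.6, but features are indivisible.
P + U + B: effort 5 + 12 + 9 = 26 ≤ 30, user value 8 + 17 + 15 = 40.
P + G + S + B: effort 5 + 5 + 9 + 9 = 28 ≤ 30, user value 8 + 13 + 5 + 15 = 41.
G + U + B: effort 5 + 12 + 9 = 26 ≤ 30, user value 13 + 17 + 15 = 45.
Best is G, U, and B with total user value 45.

45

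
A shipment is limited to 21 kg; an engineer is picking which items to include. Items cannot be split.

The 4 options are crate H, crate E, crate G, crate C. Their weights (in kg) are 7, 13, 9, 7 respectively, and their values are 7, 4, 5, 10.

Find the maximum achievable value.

Take crate H and crate C: weight 7 + 7 = 14 ≤ 21, value 7 + 10 = 17.
No other feasible combination does better.

17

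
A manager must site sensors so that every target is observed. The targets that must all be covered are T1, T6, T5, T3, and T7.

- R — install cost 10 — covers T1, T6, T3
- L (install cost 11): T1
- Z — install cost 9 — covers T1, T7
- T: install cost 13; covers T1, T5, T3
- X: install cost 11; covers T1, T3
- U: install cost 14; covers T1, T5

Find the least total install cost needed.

This is a weighted set-cover instance.
Choose R, Z, and T: together they cover T1, T6, T5, T3, T7 — every target.
Total install cost: 10 + 9 + 13 = 32.
No cover costs less than 32.

32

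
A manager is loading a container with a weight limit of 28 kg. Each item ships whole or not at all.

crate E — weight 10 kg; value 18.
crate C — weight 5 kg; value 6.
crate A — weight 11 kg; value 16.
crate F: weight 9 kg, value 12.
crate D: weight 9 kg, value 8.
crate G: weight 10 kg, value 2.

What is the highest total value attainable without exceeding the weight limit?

40

Take crate E, crate C, and crate A: weight 10 + 5 + 11 = 26 ≤ 28, value 18 + 6 + 16 = 40.
No other feasible combination does better.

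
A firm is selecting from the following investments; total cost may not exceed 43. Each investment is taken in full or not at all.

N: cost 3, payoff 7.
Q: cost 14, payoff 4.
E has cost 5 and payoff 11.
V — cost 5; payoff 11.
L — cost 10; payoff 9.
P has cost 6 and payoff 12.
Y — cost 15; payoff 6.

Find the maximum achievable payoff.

54

Allowing fractional choices, the relaxed optimum would be about 55.6, but investments are indivisible.
N + E + V + L + P: cost 3 + 5 + 5 + 10 + 6 = 29 ≤ 43, payoff 7 + 11 + 11 + 9 + 12 = 50.
N + Q + E + V + L + P: cost 3 + 14 + 5 + 5 + 10 + 6 = 43 ≤ 43, payoff 7 + 4 + 11 + 11 + 9 + 12 = 54.
E + V + L + P + Y: cost 5 + 5 + 10 + 6 + 15 = 41 ≤ 43, payoff 11 + 11 + 9 + 12 + 6 = 49.
Best is N, Q, E, V, L, and P with total payoff 54.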